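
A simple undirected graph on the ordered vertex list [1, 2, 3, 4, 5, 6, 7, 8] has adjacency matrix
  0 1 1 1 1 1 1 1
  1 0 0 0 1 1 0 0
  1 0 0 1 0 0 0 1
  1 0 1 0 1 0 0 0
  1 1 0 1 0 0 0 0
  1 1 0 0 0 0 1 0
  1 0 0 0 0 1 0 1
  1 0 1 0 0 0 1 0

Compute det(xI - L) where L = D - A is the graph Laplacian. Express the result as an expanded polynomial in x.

With the vertex order [1, 2, 3, 4, 5, 6, 7, 8], the degrees are [7, 3, 3, 3, 3, 3, 3, 3], giving D = diag(7, 3, 3, 3, 3, 3, 3, 3) and L = D - A. L has integer entries, so p(x) = det(xI - L) has integer coefficients. Expanding the determinant yields x^8 - 28x^7 + 322x^6 - 1974x^5 + 6965x^4 - 14126x^3 + 15225x^2 - 6728x. Since p(0) = det(-L) = 0, x divides p(x). There is one zero in the spectrum, matching the 1 component.

x^8 - 28x^7 + 322x^6 - 1974x^5 + 6965x^4 - 14126x^3 + 15225x^2 - 6728x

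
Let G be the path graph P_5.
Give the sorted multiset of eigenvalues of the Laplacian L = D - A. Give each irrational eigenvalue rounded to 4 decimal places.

[0, 0.3820, 1.3820, 2.6180, 3.6180]

The graph has 5 vertices and degree multiset [2, 2, 2, 1, 1]; D is the diagonal matrix of degrees and L = D - A. The multiplicity of 0 as a Laplacian eigenvalue equals the number of connected components. The eigenvalues sum to 8, which equals trace(L) = 2|E|.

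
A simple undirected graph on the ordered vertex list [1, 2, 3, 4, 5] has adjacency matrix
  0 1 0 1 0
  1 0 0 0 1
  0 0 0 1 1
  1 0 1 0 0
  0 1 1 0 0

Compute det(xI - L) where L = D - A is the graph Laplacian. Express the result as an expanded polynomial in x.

x^5 - 10x^4 + 35x^3 - 50x^2 + 25x

Each diagonal entry of L is the vertex degree and each off-diagonal entry is -1 where an edge is present, 0 otherwise; in the order [1, 2, 3, 4, 5] the diagonal is [2, 2, 2, 2, 2]. Computing det(xI - L) by cofactor expansion (or equivalently via sum-over-permutations) gives x^5 - 10x^4 + 35x^3 - 50x^2 + 25x. The constant term is 0 because L is singular (the all-ones vector lies in its kernel). The largest eigenvalue, 3.6180, is at most the vertex count 5.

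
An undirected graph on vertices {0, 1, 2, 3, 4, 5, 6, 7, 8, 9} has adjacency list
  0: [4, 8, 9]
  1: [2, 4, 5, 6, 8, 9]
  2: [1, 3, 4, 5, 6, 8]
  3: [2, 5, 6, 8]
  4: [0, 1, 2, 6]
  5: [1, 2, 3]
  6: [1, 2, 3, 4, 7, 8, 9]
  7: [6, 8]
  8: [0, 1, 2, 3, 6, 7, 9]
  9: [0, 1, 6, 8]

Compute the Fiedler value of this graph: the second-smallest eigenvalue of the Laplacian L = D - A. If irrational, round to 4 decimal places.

Each diagonal entry of L is the vertex degree and each off-diagonal entry is -1 where an edge is present, 0 otherwise; in the order [0, 1, 2, 3, 4, 5, 6, 7, 8, 9] the diagonal is [3, 6, 6, 4, 4, 3, 7, 2, 7, 4]. Computing the eigenvalues of L and sorting gives [0, 1.8222, 2.0479, 3.7318, 3.9444, 4.2221, 6.3223, 7.3197, 8.2003, 8.3894]. The Fiedler value lambda_2 = 1.8222 is strictly positive, so the graph is connected. By the matrix-tree theorem the graph has (1/10) * product of the nonzero eigenvalues = 73833 spanning trees.

1.8222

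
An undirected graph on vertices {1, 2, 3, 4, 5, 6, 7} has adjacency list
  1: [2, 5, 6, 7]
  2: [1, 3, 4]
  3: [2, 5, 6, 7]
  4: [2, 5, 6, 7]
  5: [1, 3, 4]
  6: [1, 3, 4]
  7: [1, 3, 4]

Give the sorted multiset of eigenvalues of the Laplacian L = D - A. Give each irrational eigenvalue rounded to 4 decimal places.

[0, 3, 3, 3, 4, 4, 7]

Each diagonal entry of L is the vertex degree and each off-diagonal entry is -1 where an edge is present, 0 otherwise; in the order [1, 2, 3, 4, 5, 6, 7] the diagonal is [4, 3, 4, 4, 3, 3, 3]. The multiplicity of 0 as a Laplacian eigenvalue equals the number of connected components.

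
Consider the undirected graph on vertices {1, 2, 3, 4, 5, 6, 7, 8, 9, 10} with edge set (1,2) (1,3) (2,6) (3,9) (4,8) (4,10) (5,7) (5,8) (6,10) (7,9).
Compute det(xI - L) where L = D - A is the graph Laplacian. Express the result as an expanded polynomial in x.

x^10 - 20x^9 + 170x^8 - 800x^7 + 2275x^6 - 4004x^5 + 4290x^4 - 2640x^3 + 825x^2 - 100x

Each diagonal entry of L is the vertex degree and each off-diagonal entry is -1 where an edge is present, 0 otherwise; in the order [1, 2, 3, 4, 5, 6, 7, 8, 9, 10] the diagonal is [2, 2, 2, 2, 2, 2, 2, 2, 2, 2]. L has integer entries, so p(x) = det(xI - L) has integer coefficients. Expanding the determinant yields x^10 - 20x^9 + 170x^8 - 800x^7 + 2275x^6 - 4004x^5 + 4290x^4 - 2640x^3 + 825x^2 - 100x. The constant term is 0 because L is singular (the all-ones vector lies in its kernel). There is one zero in the spectrum, matching the 1 component.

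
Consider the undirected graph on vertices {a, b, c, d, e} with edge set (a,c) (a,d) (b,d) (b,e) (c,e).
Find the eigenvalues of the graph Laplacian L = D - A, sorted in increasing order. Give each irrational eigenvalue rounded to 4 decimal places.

Each diagonal entry of L is the vertex degree and each off-diagonal entry is -1 where an edge is present, 0 otherwise; in the order [a, b, c, d, e] the diagonal is [2, 2, 2, 2, 2]. The multiplicity of 0 as a Laplacian eigenvalue equals the number of connected components. The single zero eigenvalue shows the graph is connected. By the matrix-tree theorem the graph has (1/5) * product of the nonzero eigenvalues = 5 spanning trees. There is one zero in the spectrum, matching the 1 component.

[0, 1.3820, 1.3820, 3.6180, 3.6180]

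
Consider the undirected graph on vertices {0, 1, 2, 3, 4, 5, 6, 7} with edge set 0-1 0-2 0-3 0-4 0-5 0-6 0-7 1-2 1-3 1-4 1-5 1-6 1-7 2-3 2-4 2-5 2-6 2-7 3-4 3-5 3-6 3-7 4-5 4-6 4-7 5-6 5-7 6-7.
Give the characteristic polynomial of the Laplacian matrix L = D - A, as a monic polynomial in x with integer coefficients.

x^8 - 56x^7 + 1344x^6 - 17920x^5 + 143360x^4 - 688128x^3 + 1835008x^2 - 2097152x

Reading degrees in the order [0, 1, 2, 3, 4, 5, 6, 7] gives [7, 7, 7, 7, 7, 7, 7, 7]; set D = diag(7, 7, 7, 7, 7, 7, 7, 7) and form L = D - A. Computing det(xI - L) by cofactor expansion (or equivalently via sum-over-permutations) gives x^8 - 56x^7 + 1344x^6 - 17920x^5 + 143360x^4 - 688128x^3 + 1835008x^2 - 2097152x. The coefficient of x^7 equals -trace(L) = -56, matching the sum of degrees. There is one zero in the spectrum, matching the 1 component.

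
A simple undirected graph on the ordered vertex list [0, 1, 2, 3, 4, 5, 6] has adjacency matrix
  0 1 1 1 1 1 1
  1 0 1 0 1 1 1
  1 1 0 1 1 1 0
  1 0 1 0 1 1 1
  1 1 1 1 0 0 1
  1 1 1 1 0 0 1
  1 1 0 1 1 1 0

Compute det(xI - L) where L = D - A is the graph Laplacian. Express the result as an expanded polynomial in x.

x^7 - 36x^6 + 537x^5 - 4248x^4 + 18795x^3 - 44100x^2 + 42875x

With the vertex order [0, 1, 2, 3, 4, 5, 6], the degrees are [6, 5, 5, 5, 5, 5, 5], giving D = diag(6, 5, 5, 5, 5, 5, 5) and L = D - A. The eigenvalues of L are [0, 5, 5, 5, 7, 7, 7]; the characteristic polynomial is the product of (x - lambda_i), which multiplies out to x^7 - 36x^6 + 537x^5 - 4248x^4 + 18795x^3 - 44100x^2 + 42875x. Since p(0) = det(-L) = 0, x divides p(x). The largest eigenvalue, 7, is at most the vertex count 7.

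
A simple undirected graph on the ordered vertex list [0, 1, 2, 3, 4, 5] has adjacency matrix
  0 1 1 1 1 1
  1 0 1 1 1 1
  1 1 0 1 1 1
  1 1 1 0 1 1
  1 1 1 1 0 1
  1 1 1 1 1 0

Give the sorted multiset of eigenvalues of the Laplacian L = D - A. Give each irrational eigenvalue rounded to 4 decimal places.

[0, 6, 6, 6, 6, 6]

Reading degrees in the order [0, 1, 2, 3, 4, 5] gives [5, 5, 5, 5, 5, 5]; set D = diag(5, 5, 5, 5, 5, 5) and form L = D - A. Since every row of L sums to 0, the all-ones vector is in the kernel and 0 is an eigenvalue. The single zero eigenvalue shows the graph is connected. The eigenvalues sum to 30, which equals trace(L) = 2|E|. There is one zero in the spectrum, matching the 1 component.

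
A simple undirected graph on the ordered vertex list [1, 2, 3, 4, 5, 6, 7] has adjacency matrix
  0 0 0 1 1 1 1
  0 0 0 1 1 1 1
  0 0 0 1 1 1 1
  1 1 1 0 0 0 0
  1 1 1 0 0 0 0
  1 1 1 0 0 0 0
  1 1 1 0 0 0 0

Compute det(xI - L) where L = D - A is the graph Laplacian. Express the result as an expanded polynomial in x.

x^7 - 24x^6 + 234x^5 - 1192x^4 + 3357x^3 - 4968x^2 + 3024x

With the vertex order [1, 2, 3, 4, 5, 6, 7], the degrees are [4, 4, 4, 3, 3, 3, 3], giving D = diag(4, 4, 4, 3, 3, 3, 3) and L = D - A. The eigenvalues of L are [0, 3, 3, 3, 4, 4, 7]; the characteristic polynomial is the product of (x - lambda_i), which multiplies out to x^7 - 24x^6 + 234x^5 - 1192x^4 + 3357x^3 - 4968x^2 + 3024x. Since p(0) = det(-L) = 0, x divides p(x). The eigenvalues sum to 24, which equals trace(L) = 2|E|.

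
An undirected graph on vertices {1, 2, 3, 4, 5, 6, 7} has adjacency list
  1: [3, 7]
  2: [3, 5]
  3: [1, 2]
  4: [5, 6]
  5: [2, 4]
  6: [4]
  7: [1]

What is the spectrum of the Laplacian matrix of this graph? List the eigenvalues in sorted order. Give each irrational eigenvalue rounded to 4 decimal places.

[0, 0.1981, 0.7530, 1.5550, 2.4450, 3.2470, 3.8019]

With the vertex order [1, 2, 3, 4, 5, 6, 7], the degrees are [2, 2, 2, 2, 2, 1, 1], giving D = diag(2, 2, 2, 2, 2, 1, 1) and L = D - A. The multiplicity of 0 as a Laplacian eigenvalue equals the number of connected components. The single zero eigenvalue shows the graph is connected. The largest eigenvalue, 3.8019, is at most the vertex count 7.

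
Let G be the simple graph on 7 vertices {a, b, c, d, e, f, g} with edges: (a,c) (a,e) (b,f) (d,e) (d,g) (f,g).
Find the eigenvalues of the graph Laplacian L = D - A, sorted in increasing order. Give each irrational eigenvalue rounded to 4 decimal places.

Reading degrees in the order [a, b, c, d, e, f, g] gives [2, 1, 1, 2, 2, 2, 2]; set D = diag(2, 1, 1, 2, 2, 2, 2) and form L = D - A. L is symmetric positive semidefinite, so every eigenvalue is real and nonnegative. The single zero eigenvalue shows the graph is connected. There is one zero in the spectrum, matching the 1 component.

[0, 0.1981, 0.7530, 1.5550, 2.4450, 3.2470, 3.8019]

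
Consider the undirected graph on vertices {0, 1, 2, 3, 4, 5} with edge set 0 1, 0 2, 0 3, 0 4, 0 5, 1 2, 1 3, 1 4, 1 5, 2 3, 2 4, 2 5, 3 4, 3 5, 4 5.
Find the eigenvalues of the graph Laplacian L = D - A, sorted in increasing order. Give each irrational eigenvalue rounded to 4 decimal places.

Reading degrees in the order [0, 1, 2, 3, 4, 5] gives [5, 5, 5, 5, 5, 5]; set D = diag(5, 5, 5, 5, 5, 5) and form L = D - A. Diagonalising L (or applying a numerical eigensolver to the 6x6 matrix) gives the spectrum above. The single zero eigenvalue shows the graph is connected. The largest eigenvalue, 6, is at most the vertex count 6.

[0, 6, 6, 6, 6, 6]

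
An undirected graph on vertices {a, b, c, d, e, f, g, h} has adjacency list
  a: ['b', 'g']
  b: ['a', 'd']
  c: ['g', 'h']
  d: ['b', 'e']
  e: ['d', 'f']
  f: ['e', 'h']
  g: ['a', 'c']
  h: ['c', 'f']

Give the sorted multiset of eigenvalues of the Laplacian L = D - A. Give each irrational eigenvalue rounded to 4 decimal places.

[0, 0.5858, 0.5858, 2, 2, 3.4142, 3.4142, 4]

Reading degrees in the order [a, b, c, d, e, f, g, h] gives [2, 2, 2, 2, 2, 2, 2, 2]; set D = diag(2, 2, 2, 2, 2, 2, 2, 2) and form L = D - A. The multiplicity of 0 as a Laplacian eigenvalue equals the number of connected components. The single zero eigenvalue shows the graph is connected. There is one zero in the spectrum, matching the 1 component.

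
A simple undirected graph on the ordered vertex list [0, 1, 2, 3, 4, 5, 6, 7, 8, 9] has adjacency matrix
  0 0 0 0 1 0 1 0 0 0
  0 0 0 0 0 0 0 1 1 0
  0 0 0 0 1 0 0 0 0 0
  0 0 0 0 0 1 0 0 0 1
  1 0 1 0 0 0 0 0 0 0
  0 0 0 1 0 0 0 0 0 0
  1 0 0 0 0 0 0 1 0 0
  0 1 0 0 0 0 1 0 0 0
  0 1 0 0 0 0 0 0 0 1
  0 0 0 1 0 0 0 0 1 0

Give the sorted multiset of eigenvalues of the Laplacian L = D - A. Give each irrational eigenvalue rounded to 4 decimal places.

[0, 0.0979, 0.3820, 0.8244, 1.3820, 2, 2.6180, 3.1756, 3.6180, 3.9021]

Each diagonal entry of L is the vertex degree and each off-diagonal entry is -1 where an edge is present, 0 otherwise; in the order [0, 1, 2, 3, 4, 5, 6, 7, 8, 9] the diagonal is [2, 2, 1, 2, 2, 1, 2, 2, 2, 2]. L is symmetric positive semidefinite, so every eigenvalue is real and nonnegative. The single zero eigenvalue shows the graph is connected.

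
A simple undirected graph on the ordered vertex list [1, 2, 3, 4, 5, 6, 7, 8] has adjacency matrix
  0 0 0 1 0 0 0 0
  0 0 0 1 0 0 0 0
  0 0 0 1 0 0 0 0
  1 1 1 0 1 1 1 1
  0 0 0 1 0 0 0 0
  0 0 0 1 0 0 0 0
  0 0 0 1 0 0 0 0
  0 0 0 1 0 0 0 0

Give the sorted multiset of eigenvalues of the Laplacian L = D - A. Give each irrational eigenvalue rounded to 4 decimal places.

[0, 1, 1, 1, 1, 1, 1, 8]

Reading degrees in the order [1, 2, 3, 4, 5, 6, 7, 8] gives [1, 1, 1, 7, 1, 1, 1, 1]; set D = diag(1, 1, 1, 7, 1, 1, 1, 1) and form L = D - A. Diagonalising L (or applying a numerical eigensolver to the 8x8 matrix) gives the spectrum above. The largest eigenvalue, 8, is at most the vertex count 8. There is one zero in the spectrum, matching the 1 component.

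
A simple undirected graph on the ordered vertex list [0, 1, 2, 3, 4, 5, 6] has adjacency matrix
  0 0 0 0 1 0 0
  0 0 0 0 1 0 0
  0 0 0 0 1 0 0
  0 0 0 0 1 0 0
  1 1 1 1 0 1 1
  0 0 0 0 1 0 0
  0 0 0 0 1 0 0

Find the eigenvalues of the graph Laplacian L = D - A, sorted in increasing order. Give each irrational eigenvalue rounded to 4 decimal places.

With the vertex order [0, 1, 2, 3, 4, 5, 6], the degrees are [1, 1, 1, 1, 6, 1, 1], giving D = diag(1, 1, 1, 1, 6, 1, 1) and L = D - A. The multiplicity of 0 as a Laplacian eigenvalue equals the number of connected components. The eigenvalues sum to 12, which equals trace(L) = 2|E|.

[0, 1, 1, 1, 1, 1, 7]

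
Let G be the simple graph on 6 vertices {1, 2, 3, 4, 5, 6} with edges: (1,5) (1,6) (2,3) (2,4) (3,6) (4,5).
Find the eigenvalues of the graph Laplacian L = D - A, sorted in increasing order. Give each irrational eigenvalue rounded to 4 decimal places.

[0, 1, 1, 3, 3, 4]

Each diagonal entry of L is the vertex degree and each off-diagonal entry is -1 where an edge is present, 0 otherwise; in the order [1, 2, 3, 4, 5, 6] the diagonal is [2, 2, 2, 2, 2, 2]. Since every row of L sums to 0, the all-ones vector is in the kernel and 0 is an eigenvalue. The single zero eigenvalue shows the graph is connected. The eigenvalues sum to 12, which equals trace(L) = 2|E|. The largest eigenvalue, 4, is at most the vertex count 6.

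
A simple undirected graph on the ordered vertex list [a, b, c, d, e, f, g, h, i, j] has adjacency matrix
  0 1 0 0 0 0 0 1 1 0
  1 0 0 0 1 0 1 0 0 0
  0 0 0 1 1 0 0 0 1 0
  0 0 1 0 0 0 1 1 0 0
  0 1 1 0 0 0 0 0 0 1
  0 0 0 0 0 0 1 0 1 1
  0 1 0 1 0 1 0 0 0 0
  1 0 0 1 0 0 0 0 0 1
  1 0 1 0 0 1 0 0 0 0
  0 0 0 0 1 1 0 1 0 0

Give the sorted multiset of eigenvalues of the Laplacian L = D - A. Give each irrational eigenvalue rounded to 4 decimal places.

[0, 2, 2, 2, 2, 2, 5, 5, 5, 5]

With the vertex order [a, b, c, d, e, f, g, h, i, j], the degrees are [3, 3, 3, 3, 3, 3, 3, 3, 3, 3], giving D = diag(3, 3, 3, 3, 3, 3, 3, 3, 3, 3) and L = D - A. Diagonalising L (or applying a numerical eigensolver to the 10x10 matrix) gives the spectrum above. The single zero eigenvalue shows the graph is connected. The largest eigenvalue, 5, is at most the vertex count 10.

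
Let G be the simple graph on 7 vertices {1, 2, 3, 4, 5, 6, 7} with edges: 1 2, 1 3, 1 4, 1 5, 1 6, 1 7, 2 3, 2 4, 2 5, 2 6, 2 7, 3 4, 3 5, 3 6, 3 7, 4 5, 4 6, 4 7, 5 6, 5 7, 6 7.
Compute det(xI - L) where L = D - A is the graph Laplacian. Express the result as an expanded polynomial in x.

x^7 - 42x^6 + 735x^5 - 6860x^4 + 36015x^3 - 100842x^2 + 117649x

Reading degrees in the order [1, 2, 3, 4, 5, 6, 7] gives [6, 6, 6, 6, 6, 6, 6]; set D = diag(6, 6, 6, 6, 6, 6, 6) and form L = D - A. The eigenvalues of L are [0, 7, 7, 7, 7, 7, 7]; the characteristic polynomial is the product of (x - lambda_i), which multiplies out to x^7 - 42x^6 + 735x^5 - 6860x^4 + 36015x^3 - 100842x^2 + 117649x. Since p(0) = det(-L) = 0, x divides p(x). There is one zero in the spectrum, matching the 1 component.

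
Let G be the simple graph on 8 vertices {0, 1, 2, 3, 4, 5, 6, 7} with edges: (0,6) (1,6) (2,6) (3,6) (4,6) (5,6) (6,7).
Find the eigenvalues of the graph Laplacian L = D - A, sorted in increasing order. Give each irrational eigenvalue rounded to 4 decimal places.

Reading degrees in the order [0, 1, 2, 3, 4, 5, 6, 7] gives [1, 1, 1, 1, 1, 1, 7, 1]; set D = diag(1, 1, 1, 1, 1, 1, 7, 1) and form L = D - A. The multiplicity of 0 as a Laplacian eigenvalue equals the number of connected components.

[0, 1, 1, 1, 1, 1, 1, 8]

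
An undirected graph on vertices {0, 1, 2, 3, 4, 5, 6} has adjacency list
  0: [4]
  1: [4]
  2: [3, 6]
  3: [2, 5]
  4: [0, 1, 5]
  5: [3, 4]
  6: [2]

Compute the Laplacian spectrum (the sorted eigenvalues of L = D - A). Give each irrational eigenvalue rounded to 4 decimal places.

[0, 0.2254, 1, 1, 2.1859, 3.3604, 4.2283]

With the vertex order [0, 1, 2, 3, 4, 5, 6], the degrees are [1, 1, 2, 2, 3, 2, 1], giving D = diag(1, 1, 2, 2, 3, 2, 1) and L = D - A. L is symmetric positive semidefinite, so every eigenvalue is real and nonnegative. The single zero eigenvalue shows the graph is connected. The largest eigenvalue, 4.2283, is at most the vertex count 7.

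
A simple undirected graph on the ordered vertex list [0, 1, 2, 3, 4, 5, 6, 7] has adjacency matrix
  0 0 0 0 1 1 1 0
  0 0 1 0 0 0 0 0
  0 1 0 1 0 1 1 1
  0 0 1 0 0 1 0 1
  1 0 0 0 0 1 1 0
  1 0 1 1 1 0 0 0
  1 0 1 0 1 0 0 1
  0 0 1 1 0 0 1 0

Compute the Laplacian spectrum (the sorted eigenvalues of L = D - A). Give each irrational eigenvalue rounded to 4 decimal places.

Reading degrees in the order [0, 1, 2, 3, 4, 5, 6, 7] gives [3, 1, 5, 3, 3, 4, 4, 3]; set D = diag(3, 1, 5, 3, 3, 4, 4, 3) and form L = D - A. Diagonalising L (or applying a numerical eigensolver to the 8x8 matrix) gives the spectrum above. The largest eigenvalue, 6.4985, is at most the vertex count 8. The eigenvalues sum to 26, which equals trace(L) = 2|E|.

[0, 0.8720, 1.7283, 3, 4, 4.9012, 5, 6.4985]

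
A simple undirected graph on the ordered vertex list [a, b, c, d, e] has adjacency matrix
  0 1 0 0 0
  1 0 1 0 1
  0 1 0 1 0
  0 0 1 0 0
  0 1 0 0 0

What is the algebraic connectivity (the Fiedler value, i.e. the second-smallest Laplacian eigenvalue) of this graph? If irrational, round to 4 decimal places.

Each diagonal entry of L is the vertex degree and each off-diagonal entry is -1 where an edge is present, 0 otherwise; in the order [a, b, c, d, e] the diagonal is [1, 3, 2, 1, 1]. The smallest Laplacian eigenvalue is always 0. The next one, lambda_2 = 0.5188, measures how hard the graph is to disconnect: larger values mean better connectivity. There is one zero in the spectrum, matching the 1 component.

0.5188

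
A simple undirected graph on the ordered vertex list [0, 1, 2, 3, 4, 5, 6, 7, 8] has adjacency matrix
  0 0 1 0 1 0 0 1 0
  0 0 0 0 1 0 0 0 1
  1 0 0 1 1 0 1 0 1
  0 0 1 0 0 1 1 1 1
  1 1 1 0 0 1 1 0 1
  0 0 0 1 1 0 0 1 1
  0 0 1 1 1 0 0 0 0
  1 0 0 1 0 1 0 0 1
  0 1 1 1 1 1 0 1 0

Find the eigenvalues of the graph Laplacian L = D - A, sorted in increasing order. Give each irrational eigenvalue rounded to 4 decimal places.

[0, 1.8255, 2.5476, 2.8448, 4.7171, 5.0624, 6.1695, 7.1607, 7.6726]

Each diagonal entry of L is the vertex degree and each off-diagonal entry is -1 where an edge is present, 0 otherwise; in the order [0, 1, 2, 3, 4, 5, 6, 7, 8] the diagonal is [3, 2, 5, 5, 6, 4, 3, 4, 6]. Diagonalising L (or applying a numerical eigensolver to the 9x9 matrix) gives the spectrum above. The single zero eigenvalue shows the graph is connected.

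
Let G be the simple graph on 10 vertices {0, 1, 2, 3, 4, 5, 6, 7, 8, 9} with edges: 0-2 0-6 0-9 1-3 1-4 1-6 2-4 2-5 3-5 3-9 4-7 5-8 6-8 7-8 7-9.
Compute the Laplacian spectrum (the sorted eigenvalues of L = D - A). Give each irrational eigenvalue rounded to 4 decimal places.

With the vertex order [0, 1, 2, 3, 4, 5, 6, 7, 8, 9], the degrees are [3, 3, 3, 3, 3, 3, 3, 3, 3, 3], giving D = diag(3, 3, 3, 3, 3, 3, 3, 3, 3, 3) and L = D - A. The multiplicity of 0 as a Laplacian eigenvalue equals the number of connected components. The eigenvalues sum to 30, which equals trace(L) = 2|E|.

[0, 2, 2, 2, 2, 2, 5, 5, 5, 5]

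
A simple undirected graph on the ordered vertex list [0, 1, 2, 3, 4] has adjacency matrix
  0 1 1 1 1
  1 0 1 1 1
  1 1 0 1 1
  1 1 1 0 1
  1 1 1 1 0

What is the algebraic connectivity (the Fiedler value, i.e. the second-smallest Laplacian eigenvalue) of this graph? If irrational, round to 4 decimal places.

Each diagonal entry of L is the vertex degree and each off-diagonal entry is -1 where an edge is present, 0 otherwise; in the order [0, 1, 2, 3, 4] the diagonal is [4, 4, 4, 4, 4]. The smallest Laplacian eigenvalue is always 0. The next one, lambda_2 = 5, measures how hard the graph is to disconnect: larger values mean better connectivity. The largest eigenvalue, 5, is at most the vertex count 5.

5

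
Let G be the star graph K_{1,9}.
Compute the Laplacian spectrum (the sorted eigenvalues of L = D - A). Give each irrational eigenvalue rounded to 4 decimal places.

The graph has 10 vertices and degree multiset [9, 1, 1, 1, 1, 1, 1, 1, 1, 1]; D is the diagonal matrix of degrees and L = D - A. The multiplicity of 0 as a Laplacian eigenvalue equals the number of connected components.

[0, 1, 1, 1, 1, 1, 1, 1, 1, 10]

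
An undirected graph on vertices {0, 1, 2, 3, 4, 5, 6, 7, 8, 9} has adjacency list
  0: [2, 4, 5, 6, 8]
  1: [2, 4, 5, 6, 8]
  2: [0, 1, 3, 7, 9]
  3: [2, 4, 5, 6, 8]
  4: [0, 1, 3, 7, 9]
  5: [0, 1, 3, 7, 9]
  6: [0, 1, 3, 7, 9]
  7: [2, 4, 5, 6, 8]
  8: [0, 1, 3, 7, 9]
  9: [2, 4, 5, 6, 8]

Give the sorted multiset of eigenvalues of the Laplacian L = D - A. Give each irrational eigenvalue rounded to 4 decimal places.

[0, 5, 5, 5, 5, 5, 5, 5, 5, 10]

Each diagonal entry of L is the vertex degree and each off-diagonal entry is -1 where an edge is present, 0 otherwise; in the order [0, 1, 2, 3, 4, 5, 6, 7, 8, 9] the diagonal is [5, 5, 5, 5, 5, 5, 5, 5, 5, 5]. Diagonalising L (or applying a numerical eigensolver to the 10x10 matrix) gives the spectrum above. The single zero eigenvalue shows the graph is connected. The largest eigenvalue, 10, is at most the vertex count 10.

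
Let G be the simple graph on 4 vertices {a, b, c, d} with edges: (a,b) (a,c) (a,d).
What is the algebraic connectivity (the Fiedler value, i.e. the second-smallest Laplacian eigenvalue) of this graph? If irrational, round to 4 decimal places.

With the vertex order [a, b, c, d], the degrees are [3, 1, 1, 1], giving D = diag(3, 1, 1, 1) and L = D - A. The smallest Laplacian eigenvalue is always 0. The next one, lambda_2 = 1, measures how hard the graph is to disconnect: larger values mean better connectivity. By the matrix-tree theorem the graph has (1/4) * product of the nonzero eigenvalues = 1 spanning tree.

1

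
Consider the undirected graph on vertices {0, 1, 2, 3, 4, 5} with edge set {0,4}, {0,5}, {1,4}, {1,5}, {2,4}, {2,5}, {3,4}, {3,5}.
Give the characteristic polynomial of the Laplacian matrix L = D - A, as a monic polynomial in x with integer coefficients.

Each diagonal entry of L is the vertex degree and each off-diagonal entry is -1 where an edge is present, 0 otherwise; in the order [0, 1, 2, 3, 4, 5] the diagonal is [2, 2, 2, 2, 4, 4]. L has integer entries, so p(x) = det(xI - L) has integer coefficients. Expanding the determinant yields x^6 - 16x^5 + 96x^4 - 272x^3 + 368x^2 - 192x. The constant term is 0 because L is singular (the all-ones vector lies in its kernel).

x^6 - 16x^5 + 96x^4 - 272x^3 + 368x^2 - 192x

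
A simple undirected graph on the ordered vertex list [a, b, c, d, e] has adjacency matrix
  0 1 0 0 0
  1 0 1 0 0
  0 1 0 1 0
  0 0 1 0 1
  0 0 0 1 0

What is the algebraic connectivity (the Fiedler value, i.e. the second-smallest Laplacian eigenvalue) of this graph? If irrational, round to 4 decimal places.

Each diagonal entry of L is the vertex degree and each off-diagonal entry is -1 where an edge is present, 0 otherwise; in the order [a, b, c, d, e] the diagonal is [1, 2, 2, 2, 1]. Computing the eigenvalues of L and sorting gives [0, 0.3820, 1.3820, 2.6180, 3.6180]. The Fiedler value lambda_2 = 0.3820 is strictly positive, so the graph is connected.

0.3820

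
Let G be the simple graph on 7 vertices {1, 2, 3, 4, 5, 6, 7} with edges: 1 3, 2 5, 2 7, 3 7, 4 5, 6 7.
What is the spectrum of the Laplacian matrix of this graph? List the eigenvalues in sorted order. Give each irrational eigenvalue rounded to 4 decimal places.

[0, 0.2603, 0.6262, 1.4055, 2.2742, 3.0996, 4.3342]

Reading degrees in the order [1, 2, 3, 4, 5, 6, 7] gives [1, 2, 2, 1, 2, 1, 3]; set D = diag(1, 2, 2, 1, 2, 1, 3) and form L = D - A. Since every row of L sums to 0, the all-ones vector is in the kernel and 0 is an eigenvalue. The single zero eigenvalue shows the graph is connected. There is one zero in the spectrum, matching the 1 component. The eigenvalues sum to 12, which equals trace(L) = 2|E|.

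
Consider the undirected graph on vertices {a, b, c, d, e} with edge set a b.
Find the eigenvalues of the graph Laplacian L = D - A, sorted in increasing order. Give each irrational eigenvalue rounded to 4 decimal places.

[0, 0, 0, 0, 2]

Reading degrees in the order [a, b, c, d, e] gives [1, 1, 0, 0, 0]; set D = diag(1, 1, 0, 0, 0) and form L = D - A. The multiplicity of 0 as a Laplacian eigenvalue equals the number of connected components. The 4 zero eigenvalues correspond to the 4 connected components. The largest eigenvalue, 2, is at most the vertex count 5. The eigenvalues sum to 2, which equals trace(L) = 2|E|.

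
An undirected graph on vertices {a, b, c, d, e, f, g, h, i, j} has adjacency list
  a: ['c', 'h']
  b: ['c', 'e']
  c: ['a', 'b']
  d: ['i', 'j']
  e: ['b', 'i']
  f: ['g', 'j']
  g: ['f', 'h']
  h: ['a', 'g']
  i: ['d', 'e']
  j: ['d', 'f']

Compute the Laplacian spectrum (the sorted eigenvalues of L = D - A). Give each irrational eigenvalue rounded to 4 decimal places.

[0, 0.3820, 0.3820, 1.3820, 1.3820, 2.6180, 2.6180, 3.6180, 3.6180, 4]

Each diagonal entry of L is the vertex degree and each off-diagonal entry is -1 where an edge is present, 0 otherwise; in the order [a, b, c, d, e, f, g, h, i, j] the diagonal is [2, 2, 2, 2, 2, 2, 2, 2, 2, 2]. The multiplicity of 0 as a Laplacian eigenvalue equals the number of connected components. The single zero eigenvalue shows the graph is connected. By the matrix-tree theorem the graph has (1/10) * product of the nonzero eigenvalues = 10 spanning trees.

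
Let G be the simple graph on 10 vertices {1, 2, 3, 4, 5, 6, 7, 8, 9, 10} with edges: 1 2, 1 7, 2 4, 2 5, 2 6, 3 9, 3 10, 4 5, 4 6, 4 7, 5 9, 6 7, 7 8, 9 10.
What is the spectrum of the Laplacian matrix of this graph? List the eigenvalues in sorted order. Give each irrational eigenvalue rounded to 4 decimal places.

With the vertex order [1, 2, 3, 4, 5, 6, 7, 8, 9, 10], the degrees are [2, 4, 2, 4, 3, 3, 4, 1, 3, 2], giving D = diag(2, 4, 2, 4, 3, 3, 4, 1, 3, 2) and L = D - A. Since every row of L sums to 0, the all-ones vector is in the kernel and 0 is an eigenvalue. The single zero eigenvalue shows the graph is connected. The eigenvalues sum to 28, which equals trace(L) = 2|E|.

[0, 0.2585, 0.9247, 1.9292, 2.5393, 3, 3.9238, 4.3301, 5.2164, 5.8781]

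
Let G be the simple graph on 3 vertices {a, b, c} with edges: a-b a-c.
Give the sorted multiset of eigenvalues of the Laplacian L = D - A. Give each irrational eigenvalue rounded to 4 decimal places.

Reading degrees in the order [a, b, c] gives [2, 1, 1]; set D = diag(2, 1, 1) and form L = D - A. The multiplicity of 0 as a Laplacian eigenvalue equals the number of connected components. The largest eigenvalue, 3, is at most the vertex count 3.

[0, 1, 3]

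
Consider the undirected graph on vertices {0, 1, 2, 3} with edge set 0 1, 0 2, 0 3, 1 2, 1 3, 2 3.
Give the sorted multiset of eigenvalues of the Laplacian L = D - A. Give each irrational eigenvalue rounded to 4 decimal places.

[0, 4, 4, 4]

With the vertex order [0, 1, 2, 3], the degrees are [3, 3, 3, 3], giving D = diag(3, 3, 3, 3) and L = D - A. L is symmetric positive semidefinite, so every eigenvalue is real and nonnegative. The largest eigenvalue, 4, is at most the vertex count 4. The eigenvalues sum to 12, which equals trace(L) = 2|E|.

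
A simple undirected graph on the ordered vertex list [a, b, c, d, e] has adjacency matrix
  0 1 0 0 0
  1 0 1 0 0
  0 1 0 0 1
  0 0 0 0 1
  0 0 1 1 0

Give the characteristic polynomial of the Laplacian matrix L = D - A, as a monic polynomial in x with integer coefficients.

x^5 - 8x^4 + 21x^3 - 20x^2 + 5x

Reading degrees in the order [a, b, c, d, e] gives [1, 2, 2, 1, 2]; set D = diag(1, 2, 2, 1, 2) and form L = D - A. Computing det(xI - L) by cofactor expansion (or equivalently via sum-over-permutations) gives x^5 - 8x^4 + 21x^3 - 20x^2 + 5x. The constant term is 0 because L is singular (the all-ones vector lies in its kernel). The eigenvalues sum to 8, which equals trace(L) = 2|E|.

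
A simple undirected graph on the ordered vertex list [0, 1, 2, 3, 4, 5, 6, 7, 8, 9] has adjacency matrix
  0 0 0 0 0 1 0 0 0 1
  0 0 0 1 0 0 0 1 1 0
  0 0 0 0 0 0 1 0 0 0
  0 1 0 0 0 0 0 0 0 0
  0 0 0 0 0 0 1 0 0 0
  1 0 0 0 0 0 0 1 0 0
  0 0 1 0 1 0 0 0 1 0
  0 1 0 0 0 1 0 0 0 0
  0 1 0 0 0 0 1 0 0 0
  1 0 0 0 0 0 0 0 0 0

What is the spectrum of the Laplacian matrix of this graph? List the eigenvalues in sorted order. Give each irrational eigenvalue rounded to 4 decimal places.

[0, 0.1288, 0.3924, 1, 1, 1.5222, 2.2184, 3.3439, 3.9000, 4.4944]

With the vertex order [0, 1, 2, 3, 4, 5, 6, 7, 8, 9], the degrees are [2, 3, 1, 1, 1, 2, 3, 2, 2, 1], giving D = diag(2, 3, 1, 1, 1, 2, 3, 2, 2, 1) and L = D - A. Diagonalising L (or applying a numerical eigensolver to the 10x10 matrix) gives the spectrum above. By the matrix-tree theorem the graph has (1/10) * product of the nonzero eigenvalues = 1 spanning tree.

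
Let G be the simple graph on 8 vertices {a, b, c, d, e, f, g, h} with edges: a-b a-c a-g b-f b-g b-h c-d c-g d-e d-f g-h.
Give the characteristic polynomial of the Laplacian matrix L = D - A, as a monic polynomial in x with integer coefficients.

x^8 - 22x^7 + 197x^6 - 922x^5 + 2408x^4 - 3460x^3 + 2481x^2 - 656x

Reading degrees in the order [a, b, c, d, e, f, g, h] gives [3, 4, 3, 3, 1, 2, 4, 2]; set D = diag(3, 4, 3, 3, 1, 2, 4, 2) and form L = D - A. Computing det(xI - L) by cofactor expansion (or equivalently via sum-over-permutations) gives x^8 - 22x^7 + 197x^6 - 922x^5 + 2408x^4 - 3460x^3 + 2481x^2 - 656x. The constant term is 0 because L is singular (the all-ones vector lies in its kernel). By the matrix-tree theorem the graph has (1/8) * product of the nonzero eigenvalues = 82 spanning trees.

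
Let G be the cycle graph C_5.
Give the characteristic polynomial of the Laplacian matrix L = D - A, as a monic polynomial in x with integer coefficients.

x^5 - 10x^4 + 35x^3 - 50x^2 + 25x

The graph has 5 vertices and degree multiset [2, 2, 2, 2, 2]; D is the diagonal matrix of degrees and L = D - A. Computing det(xI - L) by cofactor expansion (or equivalently via sum-over-permutations) gives x^5 - 10x^4 + 35x^3 - 50x^2 + 25x. Since p(0) = det(-L) = 0, x divides p(x). By the matrix-tree theorem the graph has (1/5) * product of the nonzero eigenvalues = 5 spanning trees.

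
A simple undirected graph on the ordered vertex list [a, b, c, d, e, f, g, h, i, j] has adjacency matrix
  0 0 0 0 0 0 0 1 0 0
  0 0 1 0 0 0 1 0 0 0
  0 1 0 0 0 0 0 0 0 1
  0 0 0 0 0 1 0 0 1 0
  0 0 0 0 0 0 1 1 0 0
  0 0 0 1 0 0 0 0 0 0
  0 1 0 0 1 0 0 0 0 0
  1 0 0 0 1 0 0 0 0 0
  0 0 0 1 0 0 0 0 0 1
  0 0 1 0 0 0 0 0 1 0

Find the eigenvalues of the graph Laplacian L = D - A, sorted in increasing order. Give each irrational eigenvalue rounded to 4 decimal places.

[0, 0.0979, 0.3820, 0.8244, 1.3820, 2, 2.6180, 3.1756, 3.6180, 3.9021]

Reading degrees in the order [a, b, c, d, e, f, g, h, i, j] gives [1, 2, 2, 2, 2, 1, 2, 2, 2, 2]; set D = diag(1, 2, 2, 2, 2, 1, 2, 2, 2, 2) and form L = D - A. The multiplicity of 0 as a Laplacian eigenvalue equals the number of connected components. The single zero eigenvalue shows the graph is connected. There is one zero in the spectrum, matching the 1 component.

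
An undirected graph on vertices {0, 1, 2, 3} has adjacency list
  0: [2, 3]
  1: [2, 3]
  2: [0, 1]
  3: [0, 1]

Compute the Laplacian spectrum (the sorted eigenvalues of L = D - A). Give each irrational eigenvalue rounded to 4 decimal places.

Each diagonal entry of L is the vertex degree and each off-diagonal entry is -1 where an edge is present, 0 otherwise; in the order [0, 1, 2, 3] the diagonal is [2, 2, 2, 2]. L is symmetric positive semidefinite, so every eigenvalue is real and nonnegative. The largest eigenvalue, 4, is at most the vertex count 4.

[0, 2, 2, 4]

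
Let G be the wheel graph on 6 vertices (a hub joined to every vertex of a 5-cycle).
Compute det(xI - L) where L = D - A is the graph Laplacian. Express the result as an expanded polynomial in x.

The graph has 6 vertices and degree multiset [5, 3, 3, 3, 3, 3]; D is the diagonal matrix of degrees and L = D - A. L has integer entries, so p(x) = det(xI - L) has integer coefficients. Expanding the determinant yields x^6 - 20x^5 + 155x^4 - 580x^3 + 1045x^2 - 726x. The coefficient of x^5 equals -trace(L) = -20, matching the sum of degrees. The largest eigenvalue, 6, is at most the vertex count 6. By the matrix-tree theorem the graph has (1/6) * product of the nonzero eigenvalues = 121 spanning trees.

x^6 - 20x^5 + 155x^4 - 580x^3 + 1045x^2 - 726x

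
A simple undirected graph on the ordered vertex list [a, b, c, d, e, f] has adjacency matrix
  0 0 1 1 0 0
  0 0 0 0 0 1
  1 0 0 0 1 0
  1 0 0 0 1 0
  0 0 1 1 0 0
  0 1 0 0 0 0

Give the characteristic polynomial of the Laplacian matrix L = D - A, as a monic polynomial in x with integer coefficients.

x^6 - 10x^5 + 36x^4 - 56x^3 + 32x^2

Reading degrees in the order [a, b, c, d, e, f] gives [2, 1, 2, 2, 2, 1]; set D = diag(2, 1, 2, 2, 2, 1) and form L = D - A. The eigenvalues of L are [0, 0, 2, 2, 2, 4]; the characteristic polynomial is the product of (x - lambda_i), which multiplies out to x^6 - 10x^5 + 36x^4 - 56x^3 + 32x^2. Since p(0) = det(-L) = 0, x divides p(x). There are 2 zeros in the spectrum, matching the 2 components.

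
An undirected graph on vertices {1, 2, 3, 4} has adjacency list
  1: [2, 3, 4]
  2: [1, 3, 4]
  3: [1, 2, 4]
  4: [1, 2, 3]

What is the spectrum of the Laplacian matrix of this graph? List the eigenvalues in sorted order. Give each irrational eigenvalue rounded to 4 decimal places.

With the vertex order [1, 2, 3, 4], the degrees are [3, 3, 3, 3], giving D = diag(3, 3, 3, 3) and L = D - A. The multiplicity of 0 as a Laplacian eigenvalue equals the number of connected components. The single zero eigenvalue shows the graph is connected. The eigenvalues sum to 12, which equals trace(L) = 2|E|. There is one zero in the spectrum, matching the 1 component.

[0, 4, 4, 4]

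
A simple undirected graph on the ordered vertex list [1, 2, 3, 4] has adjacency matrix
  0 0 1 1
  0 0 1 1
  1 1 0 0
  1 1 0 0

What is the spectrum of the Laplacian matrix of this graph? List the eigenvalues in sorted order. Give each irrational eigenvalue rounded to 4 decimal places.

With the vertex order [1, 2, 3, 4], the degrees are [2, 2, 2, 2], giving D = diag(2, 2, 2, 2) and L = D - A. The multiplicity of 0 as a Laplacian eigenvalue equals the number of connected components.

[0, 2, 2, 4]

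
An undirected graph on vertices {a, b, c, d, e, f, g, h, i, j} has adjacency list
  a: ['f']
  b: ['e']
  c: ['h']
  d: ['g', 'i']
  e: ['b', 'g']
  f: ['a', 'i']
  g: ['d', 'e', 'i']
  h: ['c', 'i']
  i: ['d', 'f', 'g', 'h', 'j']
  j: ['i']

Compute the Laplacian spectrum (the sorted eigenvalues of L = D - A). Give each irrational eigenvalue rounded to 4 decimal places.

[0, 0.2770, 0.3820, 0.6838, 1.1528, 2.2882, 2.4324, 2.6180, 4.0098, 6.1559]

Each diagonal entry of L is the vertex degree and each off-diagonal entry is -1 where an edge is present, 0 otherwise; in the order [a, b, c, d, e, f, g, h, i, j] the diagonal is [1, 1, 1, 2, 2, 2, 3, 2, 5, 1]. Diagonalising L (or applying a numerical eigensolver to the 10x10 matrix) gives the spectrum above. The single zero eigenvalue shows the graph is connected.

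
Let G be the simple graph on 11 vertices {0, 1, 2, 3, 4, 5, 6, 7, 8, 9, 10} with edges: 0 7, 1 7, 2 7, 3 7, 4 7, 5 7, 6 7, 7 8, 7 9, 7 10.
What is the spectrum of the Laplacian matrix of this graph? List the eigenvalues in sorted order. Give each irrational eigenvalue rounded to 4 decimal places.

Reading degrees in the order [0, 1, 2, 3, 4, 5, 6, 7, 8, 9, 10] gives [1, 1, 1, 1, 1, 1, 1, 10, 1, 1, 1]; set D = diag(1, 1, 1, 1, 1, 1, 1, 10, 1, 1, 1) and form L = D - A. The multiplicity of 0 as a Laplacian eigenvalue equals the number of connected components. The single zero eigenvalue shows the graph is connected.

[0, 1, 1, 1, 1, 1, 1, 1, 1, 1, 11]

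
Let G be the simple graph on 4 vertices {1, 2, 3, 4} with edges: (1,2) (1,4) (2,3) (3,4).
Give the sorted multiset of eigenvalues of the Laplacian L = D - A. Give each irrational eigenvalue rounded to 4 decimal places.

With the vertex order [1, 2, 3, 4], the degrees are [2, 2, 2, 2], giving D = diag(2, 2, 2, 2) and L = D - A. Since every row of L sums to 0, the all-ones vector is in the kernel and 0 is an eigenvalue. The single zero eigenvalue shows the graph is connected. There is one zero in the spectrum, matching the 1 component.

[0, 2, 2, 4]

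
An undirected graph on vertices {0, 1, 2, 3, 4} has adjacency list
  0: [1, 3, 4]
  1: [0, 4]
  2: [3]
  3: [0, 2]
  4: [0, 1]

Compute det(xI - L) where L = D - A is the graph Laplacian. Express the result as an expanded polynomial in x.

Reading degrees in the order [0, 1, 2, 3, 4] gives [3, 2, 1, 2, 2]; set D = diag(3, 2, 1, 2, 2) and form L = D - A. L has integer entries, so p(x) = det(xI - L) has integer coefficients. Expanding the determinant yields x^5 - 10x^4 + 34x^3 - 44x^2 + 15x. The coefficient of x^4 equals -trace(L) = -10, matching the sum of degrees. The largest eigenvalue, 4.1701, is at most the vertex count 5. There is one zero in the spectrum, matching the 1 component.

x^5 - 10x^4 + 34x^3 - 44x^2 + 15x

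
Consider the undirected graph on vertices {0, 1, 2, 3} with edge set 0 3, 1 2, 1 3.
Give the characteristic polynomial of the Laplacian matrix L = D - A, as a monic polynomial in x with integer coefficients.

Each diagonal entry of L is the vertex degree and each off-diagonal entry is -1 where an edge is present, 0 otherwise; in the order [0, 1, 2, 3] the diagonal is [1, 2, 1, 2]. L has integer entries, so p(x) = det(xI - L) has integer coefficients. Expanding the determinant yields x^4 - 6x^3 + 10x^2 - 4x. Since p(0) = det(-L) = 0, x divides p(x).

x^4 - 6x^3 + 10x^2 - 4x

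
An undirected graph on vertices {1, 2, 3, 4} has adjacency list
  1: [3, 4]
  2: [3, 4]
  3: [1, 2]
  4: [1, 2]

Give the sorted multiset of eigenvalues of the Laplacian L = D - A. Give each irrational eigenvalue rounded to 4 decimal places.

[0, 2, 2, 4]

With the vertex order [1, 2, 3, 4], the degrees are [2, 2, 2, 2], giving D = diag(2, 2, 2, 2) and L = D - A. The multiplicity of 0 as a Laplacian eigenvalue equals the number of connected components. The largest eigenvalue, 4, is at most the vertex count 4.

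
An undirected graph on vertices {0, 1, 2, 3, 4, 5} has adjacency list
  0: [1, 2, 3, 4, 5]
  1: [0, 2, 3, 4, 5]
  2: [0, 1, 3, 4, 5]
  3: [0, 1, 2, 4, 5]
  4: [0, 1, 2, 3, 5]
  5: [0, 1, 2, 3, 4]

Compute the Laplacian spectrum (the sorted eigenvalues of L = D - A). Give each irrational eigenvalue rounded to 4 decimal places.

[0, 6, 6, 6, 6, 6]

Each diagonal entry of L is the vertex degree and each off-diagonal entry is -1 where an edge is present, 0 otherwise; in the order [0, 1, 2, 3, 4, 5] the diagonal is [5, 5, 5, 5, 5, 5]. Since every row of L sums to 0, the all-ones vector is in the kernel and 0 is an eigenvalue. The single zero eigenvalue shows the graph is connected.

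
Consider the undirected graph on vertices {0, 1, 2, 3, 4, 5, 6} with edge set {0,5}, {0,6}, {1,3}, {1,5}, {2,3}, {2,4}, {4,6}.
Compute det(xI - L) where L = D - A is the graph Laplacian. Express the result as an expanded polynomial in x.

Each diagonal entry of L is the vertex degree and each off-diagonal entry is -1 where an edge is present, 0 otherwise; in the order [0, 1, 2, 3, 4, 5, 6] the diagonal is [2, 2, 2, 2, 2, 2, 2]. L has integer entries, so p(x) = det(xI - L) has integer coefficients. Expanding the determinant yields x^7 - 14x^6 + 77x^5 - 210x^4 + 294x^3 - 196x^2 + 49x. The constant term is 0 because L is singular (the all-ones vector lies in its kernel).

x^7 - 14x^6 + 77x^5 - 210x^4 + 294x^3 - 196x^2 + 49x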